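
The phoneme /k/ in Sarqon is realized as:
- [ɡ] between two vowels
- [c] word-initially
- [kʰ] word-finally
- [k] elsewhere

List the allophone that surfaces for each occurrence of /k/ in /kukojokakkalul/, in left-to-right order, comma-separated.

[c], [ɡ], [ɡ], [k], [k]

Occurrence 1 (position 1): word-initially → [c].
Occurrence 2 (position 3): between two vowels → [ɡ].
Occurrence 3 (position 7): between two vowels → [ɡ].
Occurrence 4 (position 9): no conditioning environment matches → elsewhere allophone [k].
Occurrence 5 (position 10): no conditioning environment matches → elsewhere allophone [k].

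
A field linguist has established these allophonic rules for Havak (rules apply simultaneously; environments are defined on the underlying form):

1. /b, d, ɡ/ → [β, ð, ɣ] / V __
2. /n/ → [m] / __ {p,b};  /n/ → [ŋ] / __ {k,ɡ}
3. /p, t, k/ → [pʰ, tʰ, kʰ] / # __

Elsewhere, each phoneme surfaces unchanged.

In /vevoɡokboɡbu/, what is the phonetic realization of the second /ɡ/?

[ɣ]

/ɡ/ meets the environment for rule 1 (immediately after a vowel) → [ɣ].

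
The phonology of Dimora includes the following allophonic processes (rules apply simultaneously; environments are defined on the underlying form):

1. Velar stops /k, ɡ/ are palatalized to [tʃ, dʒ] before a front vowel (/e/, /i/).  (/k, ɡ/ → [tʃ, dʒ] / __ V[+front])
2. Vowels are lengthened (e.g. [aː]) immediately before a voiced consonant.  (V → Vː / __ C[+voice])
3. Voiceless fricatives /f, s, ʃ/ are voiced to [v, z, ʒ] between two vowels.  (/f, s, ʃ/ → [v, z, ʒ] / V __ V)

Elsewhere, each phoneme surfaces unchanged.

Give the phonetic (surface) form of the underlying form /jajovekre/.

/j/ (word-initial): no rule targets it → [j].
Rule 2 applies to /a/ (between /j/ and /j/: before a voiced consonant) → [aː].
/j/ stays [j].
/o/ meets the environment for rule 2 (before a voiced consonant) → [oː].
/v/ (between /o/ and /e/): no rule targets it → [v].
/e/ — between /v/ and /k/; rule 2 does not apply here → [e].
/k/ — between /e/ and /r/; rule 1 does not apply here → [k].
/r/ (between /k/ and /e/) is unaffected → [r].
/e/ — word-final; rule 2 does not apply here → [e].

[jaːjoːvekre]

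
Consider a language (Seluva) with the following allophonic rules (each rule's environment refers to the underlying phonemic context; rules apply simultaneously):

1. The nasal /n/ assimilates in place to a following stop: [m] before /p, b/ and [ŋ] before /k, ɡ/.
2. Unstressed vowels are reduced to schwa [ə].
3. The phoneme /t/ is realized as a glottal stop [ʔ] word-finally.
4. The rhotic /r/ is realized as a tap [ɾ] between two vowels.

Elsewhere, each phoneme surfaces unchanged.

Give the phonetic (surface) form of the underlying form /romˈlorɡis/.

/r/ (word-initial) is in the target of rule 4 but the environment (between two vowels) is not met → [r].
/o/ meets the environment for rule 2 (in an unstressed syllable) → [ə].
/m/ (between /o/ and /l/): no rule targets it → [m].
/l/ (between /m/ and /o/): no rule targets it → [l].
/o/ (between /l/ and /r/): rule 2 targets it, but not in an unstressed syllable → unchanged [o].
/r/ (between /o/ and /ɡ/): rule 4 targets it, but not between two vowels → unchanged [r].
/ɡ/ (between /r/ and /i/): no rule targets it → [ɡ].
/i/ (between /ɡ/ and /s/): in an unstressed syllable, so rule 2 applies → [ə].
/s/ (word-final): no rule targets it → [s].

[rəmˈlorɡəs]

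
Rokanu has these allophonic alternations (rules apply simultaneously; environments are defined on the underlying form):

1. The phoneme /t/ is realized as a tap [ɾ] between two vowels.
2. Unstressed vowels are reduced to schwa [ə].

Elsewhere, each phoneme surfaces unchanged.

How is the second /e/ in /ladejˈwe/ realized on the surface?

/e/ — word-final; rule 2 does not apply here → [e].

[e]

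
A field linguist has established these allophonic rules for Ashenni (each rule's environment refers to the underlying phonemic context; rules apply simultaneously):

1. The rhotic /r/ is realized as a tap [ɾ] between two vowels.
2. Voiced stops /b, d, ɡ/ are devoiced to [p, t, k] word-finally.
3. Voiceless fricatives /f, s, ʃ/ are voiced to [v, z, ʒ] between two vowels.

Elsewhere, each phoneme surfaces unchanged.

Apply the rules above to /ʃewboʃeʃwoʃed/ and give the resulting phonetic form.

[ʃewboʒeʃwoʒet]

/ʃ/ (word-initial) is in the target of rule 3 but the environment (between two vowels) is not met → [ʃ].
/e/ (between /ʃ/ and /w/): no rule targets it → [e].
/w/ (between /e/ and /b/): no rule targets it → [w].
/b/ (between /w/ and /o/): rule 2 targets it, but not word-finally → unchanged [b].
/o/ — not in any rule's target class → [o].
/ʃ/ meets the environment for rule 3 (between two vowels) → [ʒ].
/e/ — not in any rule's target class → [e].
/ʃ/ — between /e/ and /w/; rule 3 does not apply here → [ʃ].
/w/ (between /ʃ/ and /o/): no rule targets it → [w].
/o/ (between /w/ and /ʃ/): no rule targets it → [o].
/ʃ/ meets the environment for rule 3 (between two vowels) → [ʒ].
/e/ — not in any rule's target class → [e].
Rule 2 applies to /d/ (word-final: word-finally) → [t].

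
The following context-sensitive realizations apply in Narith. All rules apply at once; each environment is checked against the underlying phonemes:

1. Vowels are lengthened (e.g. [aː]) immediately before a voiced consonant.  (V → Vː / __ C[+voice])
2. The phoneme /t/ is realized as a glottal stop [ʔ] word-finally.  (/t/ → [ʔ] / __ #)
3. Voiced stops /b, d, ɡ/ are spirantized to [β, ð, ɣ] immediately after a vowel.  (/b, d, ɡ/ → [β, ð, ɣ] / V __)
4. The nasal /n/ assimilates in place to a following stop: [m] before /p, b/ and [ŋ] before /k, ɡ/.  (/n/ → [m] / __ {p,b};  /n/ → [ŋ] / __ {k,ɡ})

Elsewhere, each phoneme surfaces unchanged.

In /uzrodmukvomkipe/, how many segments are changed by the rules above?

4

Segments that undergo a rule: /u/ → [uː] (rule 1); /o/ → [oː] (rule 1); /d/ → [ð] (rule 3); /o/ → [oː] (rule 1).
All other segments surface unchanged.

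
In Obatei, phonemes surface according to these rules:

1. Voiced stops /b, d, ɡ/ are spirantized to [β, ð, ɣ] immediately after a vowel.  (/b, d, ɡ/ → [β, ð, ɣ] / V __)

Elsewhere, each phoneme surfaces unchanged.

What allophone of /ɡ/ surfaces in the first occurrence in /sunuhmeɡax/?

Rule 1 applies to /ɡ/ (between /e/ and /a/: immediately after a vowel) → [ɣ].

[ɣ]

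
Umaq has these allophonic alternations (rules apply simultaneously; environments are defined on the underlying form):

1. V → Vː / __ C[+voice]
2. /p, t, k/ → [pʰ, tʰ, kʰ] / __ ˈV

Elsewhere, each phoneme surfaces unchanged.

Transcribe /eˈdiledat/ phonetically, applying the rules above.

/e/ — word-initial, before a voiced consonant — surfaces as [eː] (rule 1).
/i/ meets the environment for rule 1 (before a voiced consonant) → [iː].
/e/ (between /l/ and /d/): before a voiced consonant, so rule 1 applies → [eː].
/a/ (between /d/ and /t/) fails the environment for rule 1, so it stays [a].
/t/ (word-final) fails the environment for rule 2, so it stays [t].

[eːˈdiːleːdat]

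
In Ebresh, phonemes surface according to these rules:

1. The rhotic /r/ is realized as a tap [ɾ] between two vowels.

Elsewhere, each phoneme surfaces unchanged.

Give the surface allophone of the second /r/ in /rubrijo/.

[r]

/r/ (between /b/ and /i/): rule 1 targets it, but not between two vowels → unchanged [r].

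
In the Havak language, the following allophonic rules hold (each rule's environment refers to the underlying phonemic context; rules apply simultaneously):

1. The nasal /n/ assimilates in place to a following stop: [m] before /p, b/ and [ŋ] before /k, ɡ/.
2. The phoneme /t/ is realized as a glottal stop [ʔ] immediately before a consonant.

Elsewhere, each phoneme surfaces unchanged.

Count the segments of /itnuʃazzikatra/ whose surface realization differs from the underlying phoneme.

2

Segments that undergo a rule: /t/ → [ʔ] (rule 2); /t/ → [ʔ] (rule 2).
All other segments surface unchanged.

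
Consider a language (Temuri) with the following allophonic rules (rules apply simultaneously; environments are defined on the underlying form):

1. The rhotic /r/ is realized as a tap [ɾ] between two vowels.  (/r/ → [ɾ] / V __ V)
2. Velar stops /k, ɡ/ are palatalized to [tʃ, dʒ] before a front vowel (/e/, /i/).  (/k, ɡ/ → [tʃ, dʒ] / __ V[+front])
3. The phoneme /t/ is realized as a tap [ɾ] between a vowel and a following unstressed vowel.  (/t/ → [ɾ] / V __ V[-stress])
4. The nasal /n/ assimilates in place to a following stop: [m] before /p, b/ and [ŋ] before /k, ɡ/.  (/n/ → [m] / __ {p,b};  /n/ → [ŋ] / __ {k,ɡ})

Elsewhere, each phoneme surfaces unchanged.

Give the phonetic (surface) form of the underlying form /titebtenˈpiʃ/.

[tiɾebtemˈpiʃ]

/t/ (word-initial): rule 3 targets it, but not between a vowel and a following unstressed vowel → unchanged [t].
Rule 3 applies to /t/ (between /i/ and /e/: between a vowel and a following unstressed vowel) → [ɾ].
/t/ (between /b/ and /e/) is in the target of rule 3 but the environment (between a vowel and a following unstressed vowel) is not met → [t].
Rule 4 applies to /n/ (between /e/ and /p/: before a labial or velar stop) → [m].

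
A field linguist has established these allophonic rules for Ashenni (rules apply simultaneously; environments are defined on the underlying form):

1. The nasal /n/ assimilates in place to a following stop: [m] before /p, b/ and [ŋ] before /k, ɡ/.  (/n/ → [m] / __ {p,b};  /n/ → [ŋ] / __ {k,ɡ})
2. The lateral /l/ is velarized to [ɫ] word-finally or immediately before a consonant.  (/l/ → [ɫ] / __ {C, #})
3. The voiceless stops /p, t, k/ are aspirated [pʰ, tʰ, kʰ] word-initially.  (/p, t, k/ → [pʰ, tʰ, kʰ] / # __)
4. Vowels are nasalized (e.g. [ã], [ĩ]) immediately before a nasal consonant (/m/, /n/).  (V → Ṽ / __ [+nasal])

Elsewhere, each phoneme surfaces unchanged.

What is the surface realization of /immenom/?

[ĩmmẽnõm]

/i/ meets the environment for rule 4 (before a nasal consonant) → [ĩ].
/m/ — not in any rule's target class → [m].
/m/ (between /m/ and /e/) is unaffected → [m].
/e/ (between /m/ and /n/) occurs before a nasal consonant → [ẽ] by rule 4.
/n/ (between /e/ and /o/) fails the environment for rule 1, so it stays [n].
/o/ — between /n/ and /m/, before a nasal consonant — surfaces as [õ] (rule 4).
/m/ (word-final) is unaffected → [m].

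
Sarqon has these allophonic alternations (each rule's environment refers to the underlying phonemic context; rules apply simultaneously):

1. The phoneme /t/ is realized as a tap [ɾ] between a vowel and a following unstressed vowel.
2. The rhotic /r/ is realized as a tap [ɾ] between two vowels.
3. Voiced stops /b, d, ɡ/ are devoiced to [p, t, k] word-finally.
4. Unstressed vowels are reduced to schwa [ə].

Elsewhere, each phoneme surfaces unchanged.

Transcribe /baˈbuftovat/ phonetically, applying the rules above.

/b/ (word-initial): rule 3 targets it, but not word-finally → unchanged [b].
/a/ (between /b/ and /b/) occurs in an unstressed syllable → [ə] by rule 4.
/b/ (between /a/ and /u/): rule 3 targets it, but not word-finally → unchanged [b].
/u/ (between /b/ and /f/) is in the target of rule 4 but the environment (in an unstressed syllable) is not met → [u].
/t/ (between /f/ and /o/) is in the target of rule 1 but the environment (between a vowel and a following unstressed vowel) is not met → [t].
/o/ (between /t/ and /v/) occurs in an unstressed syllable → [ə] by rule 4.
/a/ meets the environment for rule 4 (in an unstressed syllable) → [ə].
/t/ (word-final) fails the environment for rule 1, so it stays [t].

[bəˈbuftəvət]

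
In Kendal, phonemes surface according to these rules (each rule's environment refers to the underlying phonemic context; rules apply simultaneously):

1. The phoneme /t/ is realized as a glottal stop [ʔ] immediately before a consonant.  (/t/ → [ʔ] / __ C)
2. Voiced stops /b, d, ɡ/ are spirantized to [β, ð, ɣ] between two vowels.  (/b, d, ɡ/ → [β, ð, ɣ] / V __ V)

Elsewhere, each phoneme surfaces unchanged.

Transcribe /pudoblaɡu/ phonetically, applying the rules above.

/p/ (word-initial): no rule targets it → [p].
/u/ (between /p/ and /d/) is unaffected → [u].
/d/ (between /u/ and /o/): between two vowels, so rule 2 applies → [ð].
/o/ (between /d/ and /b/) is unaffected → [o].
/b/ — between /o/ and /l/; rule 2 does not apply here → [b].
/l/ (between /b/ and /a/): no rule targets it → [l].
/a/ — not in any rule's target class → [a].
/ɡ/ (between /a/ and /u/): between two vowels, so rule 2 applies → [ɣ].
/u/ (word-final) is unaffected → [u].

[puðoblaɣu]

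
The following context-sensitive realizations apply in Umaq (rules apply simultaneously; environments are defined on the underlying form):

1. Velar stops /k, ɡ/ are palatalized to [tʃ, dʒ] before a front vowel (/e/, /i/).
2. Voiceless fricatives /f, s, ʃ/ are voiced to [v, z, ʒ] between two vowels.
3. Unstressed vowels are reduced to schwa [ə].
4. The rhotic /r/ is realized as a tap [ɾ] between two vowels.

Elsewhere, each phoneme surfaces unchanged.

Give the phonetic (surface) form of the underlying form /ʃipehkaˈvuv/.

/ʃ/ (word-initial) fails the environment for rule 2, so it stays [ʃ].
/i/ (between /ʃ/ and /p/) occurs in an unstressed syllable → [ə] by rule 3.
/p/ (between /i/ and /e/): no rule targets it → [p].
/e/ (between /p/ and /h/) occurs in an unstressed syllable → [ə] by rule 3.
/h/ (between /e/ and /k/) is unaffected → [h].
/k/ (between /h/ and /a/): rule 1 targets it, but not before a front vowel → unchanged [k].
/a/ (between /k/ and /v/): in an unstressed syllable, so rule 3 applies → [ə].
/v/ (between /a/ and /u/) is unaffected → [v].
/u/ (between /v/ and /v/) is in the target of rule 3 but the environment (in an unstressed syllable) is not met → [u].
/v/ stays [v].

[ʃəpəhkəˈvuv]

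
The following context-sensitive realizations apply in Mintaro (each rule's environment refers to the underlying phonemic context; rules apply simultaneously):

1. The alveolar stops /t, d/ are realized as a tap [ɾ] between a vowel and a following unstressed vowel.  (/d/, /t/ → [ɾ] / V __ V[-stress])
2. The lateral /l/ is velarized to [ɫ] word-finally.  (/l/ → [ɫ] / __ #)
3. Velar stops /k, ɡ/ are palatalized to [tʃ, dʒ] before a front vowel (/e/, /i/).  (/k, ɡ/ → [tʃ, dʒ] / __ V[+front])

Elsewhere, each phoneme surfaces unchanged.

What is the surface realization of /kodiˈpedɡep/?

[koɾiˈpeddʒep]

/k/ (word-initial) is in the target of rule 3 but the environment (before a front vowel) is not met → [k].
/o/ stays [o].
/d/ (between /o/ and /i/) occurs between a vowel and a following unstressed vowel → [ɾ] by rule 1.
/i/ stays [i].
/p/ — not in any rule's target class → [p].
/e/ (between /p/ and /d/) is unaffected → [e].
/d/ (between /e/ and /ɡ/) is in the target of rule 1 but the environment (between a vowel and a following unstressed vowel) is not met → [d].
/ɡ/ (between /d/ and /e/) occurs before a front vowel → [dʒ] by rule 3.
/e/ — not in any rule's target class → [e].
/p/ (word-final) is unaffected → [p].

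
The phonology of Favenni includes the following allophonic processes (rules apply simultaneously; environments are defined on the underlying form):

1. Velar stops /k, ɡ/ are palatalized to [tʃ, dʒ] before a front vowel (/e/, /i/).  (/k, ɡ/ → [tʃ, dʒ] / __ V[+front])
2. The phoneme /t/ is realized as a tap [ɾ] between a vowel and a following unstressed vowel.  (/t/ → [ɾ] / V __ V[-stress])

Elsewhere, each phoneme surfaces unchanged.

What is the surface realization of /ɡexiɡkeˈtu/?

[dʒexiɡtʃeˈtu]

/ɡ/ (word-initial) occurs before a front vowel → [dʒ] by rule 1.
/ɡ/ — between /i/ and /k/; rule 1 does not apply here → [ɡ].
/k/ (between /ɡ/ and /e/): before a front vowel, so rule 1 applies → [tʃ].
/t/ (between /e/ and /u/) fails the environment for rule 2, so it stays [t].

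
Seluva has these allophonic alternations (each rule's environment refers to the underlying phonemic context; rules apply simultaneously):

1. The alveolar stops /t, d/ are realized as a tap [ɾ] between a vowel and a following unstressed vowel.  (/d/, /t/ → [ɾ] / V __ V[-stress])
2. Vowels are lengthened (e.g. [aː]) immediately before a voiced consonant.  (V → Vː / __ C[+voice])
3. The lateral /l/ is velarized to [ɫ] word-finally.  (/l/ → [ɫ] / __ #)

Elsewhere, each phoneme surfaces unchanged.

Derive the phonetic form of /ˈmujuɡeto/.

/m/ (word-initial) is unaffected → [m].
/u/ — between /m/ and /j/, before a voiced consonant — surfaces as [uː] (rule 2).
/j/ (between /u/ and /u/) is unaffected → [j].
/u/ (between /j/ and /ɡ/) occurs before a voiced consonant → [uː] by rule 2.
/ɡ/ stays [ɡ].
/e/ (between /ɡ/ and /t/): rule 2 targets it, but not before a voiced consonant → unchanged [e].
Rule 1 applies to /t/ (between /e/ and /o/: between a vowel and a following unstressed vowel) → [ɾ].
/o/ (word-final) fails the environment for rule 2, so it stays [o].

[ˈmuːjuːɡeɾo]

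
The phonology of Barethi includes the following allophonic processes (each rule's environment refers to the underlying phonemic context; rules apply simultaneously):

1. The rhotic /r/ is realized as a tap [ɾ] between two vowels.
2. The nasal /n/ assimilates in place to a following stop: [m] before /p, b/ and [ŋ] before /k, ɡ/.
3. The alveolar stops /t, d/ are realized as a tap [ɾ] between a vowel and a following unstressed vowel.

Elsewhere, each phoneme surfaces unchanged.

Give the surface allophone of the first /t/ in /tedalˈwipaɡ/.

[t]

/t/ (word-initial): rule 3 targets it, but not between a vowel and a following unstressed vowel → unchanged [t].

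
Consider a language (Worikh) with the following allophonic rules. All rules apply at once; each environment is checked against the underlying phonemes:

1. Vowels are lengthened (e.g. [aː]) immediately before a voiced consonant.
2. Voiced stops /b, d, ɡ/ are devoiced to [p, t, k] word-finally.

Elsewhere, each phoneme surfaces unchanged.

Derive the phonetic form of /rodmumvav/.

/r/ — not in any rule's target class → [r].
/o/ meets the environment for rule 1 (before a voiced consonant) → [oː].
/d/ (between /o/ and /m/): rule 2 targets it, but not word-finally → unchanged [d].
/m/ (between /d/ and /u/) is unaffected → [m].
/u/ meets the environment for rule 1 (before a voiced consonant) → [uː].
/m/ (between /u/ and /v/) is unaffected → [m].
/v/ — not in any rule's target class → [v].
/a/ meets the environment for rule 1 (before a voiced consonant) → [aː].
/v/ (word-final) is unaffected → [v].

[roːdmuːmvaːv]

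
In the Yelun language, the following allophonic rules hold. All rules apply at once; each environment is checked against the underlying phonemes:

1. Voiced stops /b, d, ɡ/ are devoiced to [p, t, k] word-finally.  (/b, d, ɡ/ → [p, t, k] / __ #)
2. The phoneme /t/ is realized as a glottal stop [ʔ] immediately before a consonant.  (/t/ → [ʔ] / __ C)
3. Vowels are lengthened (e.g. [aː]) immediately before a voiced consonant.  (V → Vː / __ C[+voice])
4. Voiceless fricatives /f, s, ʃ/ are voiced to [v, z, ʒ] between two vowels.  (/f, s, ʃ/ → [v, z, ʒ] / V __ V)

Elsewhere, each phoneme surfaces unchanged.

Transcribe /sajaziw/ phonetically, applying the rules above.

[saːjaːziːw]

/s/ (word-initial): rule 4 targets it, but not between two vowels → unchanged [s].
Rule 3 applies to /a/ (between /s/ and /j/: before a voiced consonant) → [aː].
/j/ — not in any rule's target class → [j].
/a/ meets the environment for rule 3 (before a voiced consonant) → [aː].
/z/ (between /a/ and /i/) is unaffected → [z].
Rule 3 applies to /i/ (between /z/ and /w/: before a voiced consonant) → [iː].
/w/ stays [w].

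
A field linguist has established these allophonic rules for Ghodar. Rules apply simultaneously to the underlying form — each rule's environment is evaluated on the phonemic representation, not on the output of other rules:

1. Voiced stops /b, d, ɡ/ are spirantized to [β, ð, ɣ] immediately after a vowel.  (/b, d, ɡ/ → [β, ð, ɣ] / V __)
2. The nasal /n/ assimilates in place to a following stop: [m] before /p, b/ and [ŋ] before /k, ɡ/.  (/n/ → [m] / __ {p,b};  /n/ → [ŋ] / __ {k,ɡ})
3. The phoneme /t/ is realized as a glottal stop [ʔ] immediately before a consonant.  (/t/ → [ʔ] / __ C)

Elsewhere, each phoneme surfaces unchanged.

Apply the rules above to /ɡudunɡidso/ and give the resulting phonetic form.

/ɡ/ (word-initial) is in the target of rule 1 but the environment (immediately after a vowel) is not met → [ɡ].
/u/ — not in any rule's target class → [u].
/d/ meets the environment for rule 1 (immediately after a vowel) → [ð].
/u/ (between /d/ and /n/) is unaffected → [u].
Rule 2 applies to /n/ (between /u/ and /ɡ/: before a labial or velar stop) → [ŋ].
/ɡ/ (between /n/ and /i/) fails the environment for rule 1, so it stays [ɡ].
/i/ (between /ɡ/ and /d/): no rule targets it → [i].
/d/ (between /i/ and /s/) occurs immediately after a vowel → [ð] by rule 1.
/s/ (between /d/ and /o/) is unaffected → [s].
/o/ — not in any rule's target class → [o].

[ɡuðuŋɡiðso]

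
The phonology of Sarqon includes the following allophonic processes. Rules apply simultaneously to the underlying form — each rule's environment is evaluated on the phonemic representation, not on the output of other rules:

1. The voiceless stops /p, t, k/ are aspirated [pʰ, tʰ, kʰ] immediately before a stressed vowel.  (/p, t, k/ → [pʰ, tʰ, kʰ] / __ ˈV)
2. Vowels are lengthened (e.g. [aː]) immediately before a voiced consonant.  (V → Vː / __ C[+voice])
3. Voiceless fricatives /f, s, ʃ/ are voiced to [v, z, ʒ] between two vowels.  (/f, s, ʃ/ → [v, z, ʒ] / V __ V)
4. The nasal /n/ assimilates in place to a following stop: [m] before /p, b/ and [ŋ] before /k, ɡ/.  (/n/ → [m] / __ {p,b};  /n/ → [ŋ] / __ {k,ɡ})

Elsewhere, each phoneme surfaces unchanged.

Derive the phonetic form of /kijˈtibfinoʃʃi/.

/k/ (word-initial) is in the target of rule 1 but the environment (immediately before a stressed vowel) is not met → [k].
/i/ (between /k/ and /j/): before a voiced consonant, so rule 2 applies → [iː].
/j/ stays [j].
/t/ meets the environment for rule 1 (immediately before a stressed vowel) → [tʰ].
Rule 2 applies to /i/ (between /t/ and /b/: before a voiced consonant) → [iː].
/b/ (between /i/ and /f/) is unaffected → [b].
/f/ (between /b/ and /i/) is in the target of rule 3 but the environment (between two vowels) is not met → [f].
/i/ (between /f/ and /n/) occurs before a voiced consonant → [iː] by rule 2.
/n/ (between /i/ and /o/) is in the target of rule 4 but the environment (before a labial or velar stop) is not met → [n].
/o/ (between /n/ and /ʃ/) is in the target of rule 2 but the environment (before a voiced consonant) is not met → [o].
/ʃ/ (between /o/ and /ʃ/) fails the environment for rule 3, so it stays [ʃ].
/ʃ/ (between /ʃ/ and /i/): rule 3 targets it, but not between two vowels → unchanged [ʃ].
/i/ (word-final): rule 2 targets it, but not before a voiced consonant → unchanged [i].

[kiːjˈtʰiːbfiːnoʃʃi]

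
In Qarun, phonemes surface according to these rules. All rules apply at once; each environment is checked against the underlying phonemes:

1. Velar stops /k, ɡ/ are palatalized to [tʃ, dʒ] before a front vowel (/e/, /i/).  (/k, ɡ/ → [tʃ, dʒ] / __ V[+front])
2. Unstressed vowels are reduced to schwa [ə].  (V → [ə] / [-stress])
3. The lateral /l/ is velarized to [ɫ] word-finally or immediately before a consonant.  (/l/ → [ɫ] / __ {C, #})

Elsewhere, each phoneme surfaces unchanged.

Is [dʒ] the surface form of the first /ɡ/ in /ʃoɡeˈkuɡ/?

Rule 1 applies to /ɡ/ (between /o/ and /e/: before a front vowel) → [dʒ].
The actual realization is [dʒ], which matches [dʒ].

Yes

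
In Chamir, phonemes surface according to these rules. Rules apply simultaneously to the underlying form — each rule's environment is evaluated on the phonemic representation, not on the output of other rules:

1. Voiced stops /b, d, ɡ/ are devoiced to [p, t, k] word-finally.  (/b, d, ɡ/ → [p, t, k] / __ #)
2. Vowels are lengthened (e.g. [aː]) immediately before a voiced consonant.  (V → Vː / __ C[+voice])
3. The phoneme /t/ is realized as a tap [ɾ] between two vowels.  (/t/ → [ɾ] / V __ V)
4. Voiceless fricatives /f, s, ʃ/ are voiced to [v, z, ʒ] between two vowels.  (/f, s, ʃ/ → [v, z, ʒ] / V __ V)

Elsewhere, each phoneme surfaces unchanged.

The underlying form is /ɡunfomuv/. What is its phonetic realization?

[ɡuːnfoːmuːv]

/ɡ/ (word-initial): rule 1 targets it, but not word-finally → unchanged [ɡ].
/u/ (between /ɡ/ and /n/): before a voiced consonant, so rule 2 applies → [uː].
/n/ — not in any rule's target class → [n].
/f/ — between /n/ and /o/; rule 4 does not apply here → [f].
/o/ — between /f/ and /m/, before a voiced consonant — surfaces as [oː] (rule 2).
/m/ (between /o/ and /u/) is unaffected → [m].
/u/ (between /m/ and /v/) occurs before a voiced consonant → [uː] by rule 2.
/v/ — not in any rule's target class → [v].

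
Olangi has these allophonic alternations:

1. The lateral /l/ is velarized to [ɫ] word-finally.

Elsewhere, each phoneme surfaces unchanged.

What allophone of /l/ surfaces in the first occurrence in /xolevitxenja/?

[l]

/l/ (between /o/ and /e/) is in the target of rule 1 but the environment (word-finally) is not met → [l].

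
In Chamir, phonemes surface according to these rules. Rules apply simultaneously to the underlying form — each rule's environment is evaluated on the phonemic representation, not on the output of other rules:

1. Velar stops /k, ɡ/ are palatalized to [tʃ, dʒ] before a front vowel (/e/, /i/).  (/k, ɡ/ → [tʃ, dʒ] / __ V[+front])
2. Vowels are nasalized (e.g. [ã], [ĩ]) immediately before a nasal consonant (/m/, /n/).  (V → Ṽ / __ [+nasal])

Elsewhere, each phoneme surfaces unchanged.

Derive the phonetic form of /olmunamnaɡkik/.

/o/ (word-initial): rule 2 targets it, but not before a nasal consonant → unchanged [o].
/l/ (between /o/ and /m/) is unaffected → [l].
/m/ stays [m].
/u/ — between /m/ and /n/, before a nasal consonant — surfaces as [ũ] (rule 2).
/n/ (between /u/ and /a/) is unaffected → [n].
/a/ meets the environment for rule 2 (before a nasal consonant) → [ã].
/m/ (between /a/ and /n/) is unaffected → [m].
/n/ stays [n].
/a/ — between /n/ and /ɡ/; rule 2 does not apply here → [a].
/ɡ/ (between /a/ and /k/) fails the environment for rule 1, so it stays [ɡ].
/k/ — between /ɡ/ and /i/, before a front vowel — surfaces as [tʃ] (rule 1).
/i/ (between /k/ and /k/) is in the target of rule 2 but the environment (before a nasal consonant) is not met → [i].
/k/ (word-final) fails the environment for rule 1, so it stays [k].

[olmũnãmnaɡtʃik]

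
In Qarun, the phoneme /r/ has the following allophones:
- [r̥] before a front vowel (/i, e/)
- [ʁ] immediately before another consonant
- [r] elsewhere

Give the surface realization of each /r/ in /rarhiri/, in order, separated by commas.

[r], [ʁ], [r̥]

Occurrence 1 (position 1): no conditioning environment matches → elsewhere allophone [r].
Occurrence 2 (position 3): immediately before another consonant → [ʁ].
Occurrence 3 (position 6): before a front vowel (/i, e/) → [r̥].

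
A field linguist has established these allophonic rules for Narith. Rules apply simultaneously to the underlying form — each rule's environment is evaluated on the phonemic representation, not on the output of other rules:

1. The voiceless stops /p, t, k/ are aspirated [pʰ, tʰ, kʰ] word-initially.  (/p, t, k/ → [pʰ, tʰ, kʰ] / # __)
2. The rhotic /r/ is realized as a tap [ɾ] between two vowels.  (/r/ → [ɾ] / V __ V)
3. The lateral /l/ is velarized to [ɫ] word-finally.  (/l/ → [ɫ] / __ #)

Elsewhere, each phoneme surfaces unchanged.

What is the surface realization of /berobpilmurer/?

[beɾobpilmuɾer]

/b/ — not in any rule's target class → [b].
/e/ stays [e].
/r/ (between /e/ and /o/) occurs between two vowels → [ɾ] by rule 2.
/o/ (between /r/ and /b/) is unaffected → [o].
/b/ (between /o/ and /p/): no rule targets it → [b].
/p/ (between /b/ and /i/): rule 1 targets it, but not word-initially → unchanged [p].
/i/ stays [i].
/l/ (between /i/ and /m/): rule 3 targets it, but not word-finally → unchanged [l].
/m/ (between /l/ and /u/) is unaffected → [m].
/u/ (between /m/ and /r/) is unaffected → [u].
/r/ (between /u/ and /e/) occurs between two vowels → [ɾ] by rule 2.
/e/ (between /r/ and /r/) is unaffected → [e].
/r/ (word-final) is in the target of rule 2 but the environment (between two vowels) is not met → [r].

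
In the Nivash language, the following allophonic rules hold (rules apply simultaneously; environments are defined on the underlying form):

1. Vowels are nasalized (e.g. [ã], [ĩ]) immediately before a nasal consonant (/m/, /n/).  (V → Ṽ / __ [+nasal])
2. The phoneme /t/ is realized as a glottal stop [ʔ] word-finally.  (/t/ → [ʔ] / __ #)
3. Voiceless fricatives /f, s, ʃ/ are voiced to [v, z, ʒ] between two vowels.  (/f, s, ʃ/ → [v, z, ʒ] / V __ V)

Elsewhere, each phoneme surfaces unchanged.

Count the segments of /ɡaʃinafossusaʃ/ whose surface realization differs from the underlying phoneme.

4

Segments that undergo a rule: /ʃ/ → [ʒ] (rule 3); /i/ → [ĩ] (rule 1); /f/ → [v] (rule 3); /s/ → [z] (rule 3).
All other segments surface unchanged.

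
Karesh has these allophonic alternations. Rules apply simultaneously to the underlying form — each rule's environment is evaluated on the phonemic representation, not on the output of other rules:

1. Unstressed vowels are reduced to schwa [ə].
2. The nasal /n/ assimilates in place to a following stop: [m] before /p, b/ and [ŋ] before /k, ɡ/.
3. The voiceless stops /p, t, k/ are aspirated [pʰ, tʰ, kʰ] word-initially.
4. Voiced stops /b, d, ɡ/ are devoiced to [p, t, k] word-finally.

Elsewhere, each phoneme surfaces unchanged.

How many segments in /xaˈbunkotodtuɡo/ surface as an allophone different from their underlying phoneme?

6

Segments that undergo a rule: /a/ → [ə] (rule 1); /n/ → [ŋ] (rule 2); /o/ → [ə] (rule 1); /o/ → [ə] (rule 1); /u/ → [ə] (rule 1); /o/ → [ə] (rule 1).
All other segments surface unchanged.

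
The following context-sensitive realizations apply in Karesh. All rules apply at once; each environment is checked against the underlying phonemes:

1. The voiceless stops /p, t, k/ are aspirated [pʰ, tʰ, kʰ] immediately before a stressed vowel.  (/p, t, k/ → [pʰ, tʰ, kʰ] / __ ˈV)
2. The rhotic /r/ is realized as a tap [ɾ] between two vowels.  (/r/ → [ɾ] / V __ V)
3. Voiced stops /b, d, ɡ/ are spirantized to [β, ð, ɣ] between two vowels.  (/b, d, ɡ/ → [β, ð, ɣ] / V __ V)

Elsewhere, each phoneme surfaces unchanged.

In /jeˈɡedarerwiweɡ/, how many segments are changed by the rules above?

Segments that undergo a rule: /ɡ/ → [ɣ] (rule 3); /d/ → [ð] (rule 3); /r/ → [ɾ] (rule 2).
All other segments surface unchanged.

3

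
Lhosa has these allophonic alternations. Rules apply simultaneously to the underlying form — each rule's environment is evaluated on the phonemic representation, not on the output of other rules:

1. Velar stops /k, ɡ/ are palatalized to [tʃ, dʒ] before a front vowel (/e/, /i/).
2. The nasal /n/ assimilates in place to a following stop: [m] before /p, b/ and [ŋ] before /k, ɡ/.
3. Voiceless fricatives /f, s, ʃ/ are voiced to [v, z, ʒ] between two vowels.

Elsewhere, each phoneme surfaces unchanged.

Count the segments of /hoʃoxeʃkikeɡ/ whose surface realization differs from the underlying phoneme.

3

Segments that undergo a rule: /ʃ/ → [ʒ] (rule 3); /k/ → [tʃ] (rule 1); /k/ → [tʃ] (rule 1).
All other segments surface unchanged.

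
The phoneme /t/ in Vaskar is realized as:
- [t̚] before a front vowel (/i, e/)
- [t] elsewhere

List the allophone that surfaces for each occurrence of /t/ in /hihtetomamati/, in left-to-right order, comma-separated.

Occurrence 1 (position 4): before a front vowel (/i, e/) → [t̚].
Occurrence 2 (position 6): no conditioning environment matches → elsewhere allophone [t].
Occurrence 3 (position 12): before a front vowel (/i, e/) → [t̚].

[t̚], [t], [t̚]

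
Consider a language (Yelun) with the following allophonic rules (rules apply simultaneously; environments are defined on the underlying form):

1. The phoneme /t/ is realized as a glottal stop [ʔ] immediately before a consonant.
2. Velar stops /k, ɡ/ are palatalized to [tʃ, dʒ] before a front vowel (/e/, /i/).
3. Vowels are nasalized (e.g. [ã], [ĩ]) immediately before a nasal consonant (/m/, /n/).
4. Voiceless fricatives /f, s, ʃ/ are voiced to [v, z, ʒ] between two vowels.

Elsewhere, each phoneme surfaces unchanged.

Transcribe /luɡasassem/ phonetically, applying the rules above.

/l/ (word-initial) is unaffected → [l].
/u/ (between /l/ and /ɡ/) fails the environment for rule 3, so it stays [u].
/ɡ/ (between /u/ and /a/) is in the target of rule 2 but the environment (before a front vowel) is not met → [ɡ].
/a/ — between /ɡ/ and /s/; rule 3 does not apply here → [a].
Rule 4 applies to /s/ (between /a/ and /a/: between two vowels) → [z].
/a/ (between /s/ and /s/) fails the environment for rule 3, so it stays [a].
/s/ (between /a/ and /s/): rule 4 targets it, but not between two vowels → unchanged [s].
/s/ — between /s/ and /e/; rule 4 does not apply here → [s].
/e/ (between /s/ and /m/): before a nasal consonant, so rule 3 applies → [ẽ].
/m/ (word-final): no rule targets it → [m].

[luɡazassẽm]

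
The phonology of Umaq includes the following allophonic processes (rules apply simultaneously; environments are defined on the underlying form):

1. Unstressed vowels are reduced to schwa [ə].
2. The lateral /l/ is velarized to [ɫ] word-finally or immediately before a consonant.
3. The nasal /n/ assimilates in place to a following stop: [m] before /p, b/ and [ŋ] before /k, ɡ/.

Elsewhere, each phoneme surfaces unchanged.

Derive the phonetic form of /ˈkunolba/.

[ˈkunəɫbə]

/k/ (word-initial): no rule targets it → [k].
/u/ (between /k/ and /n/) fails the environment for rule 1, so it stays [u].
/n/ (between /u/ and /o/) is in the target of rule 3 but the environment (before a labial or velar stop) is not met → [n].
/o/ (between /n/ and /l/) occurs in an unstressed syllable → [ə] by rule 1.
/l/ meets the environment for rule 2 (word-finally or immediately before a consonant) → [ɫ].
/b/ (between /l/ and /a/): no rule targets it → [b].
/a/ meets the environment for rule 1 (in an unstressed syllable) → [ə].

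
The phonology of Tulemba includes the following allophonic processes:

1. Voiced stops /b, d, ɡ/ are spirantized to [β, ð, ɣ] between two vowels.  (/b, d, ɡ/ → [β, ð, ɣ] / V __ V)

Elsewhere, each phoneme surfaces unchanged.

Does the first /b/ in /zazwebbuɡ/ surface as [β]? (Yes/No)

No

/b/ (between /e/ and /b/): rule 1 targets it, but not between two vowels → unchanged [b].
The actual realization is [b], not [β].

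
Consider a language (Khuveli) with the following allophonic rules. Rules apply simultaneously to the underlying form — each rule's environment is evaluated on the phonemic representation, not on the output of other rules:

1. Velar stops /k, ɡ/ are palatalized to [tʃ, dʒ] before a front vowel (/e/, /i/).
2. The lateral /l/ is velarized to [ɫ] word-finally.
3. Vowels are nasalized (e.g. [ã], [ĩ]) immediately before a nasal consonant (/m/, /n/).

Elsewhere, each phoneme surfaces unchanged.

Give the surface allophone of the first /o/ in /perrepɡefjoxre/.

[o]

/o/ (between /j/ and /x/) is in the target of rule 3 but the environment (before a nasal consonant) is not met → [o].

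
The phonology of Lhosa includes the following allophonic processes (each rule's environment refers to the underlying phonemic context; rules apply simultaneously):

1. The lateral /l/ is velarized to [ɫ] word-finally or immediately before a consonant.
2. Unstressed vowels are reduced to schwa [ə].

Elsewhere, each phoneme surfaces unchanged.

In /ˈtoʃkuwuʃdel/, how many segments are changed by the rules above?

Segments that undergo a rule: /u/ → [ə] (rule 2); /u/ → [ə] (rule 2); /e/ → [ə] (rule 2); /l/ → [ɫ] (rule 1).
All other segments surface unchanged.

4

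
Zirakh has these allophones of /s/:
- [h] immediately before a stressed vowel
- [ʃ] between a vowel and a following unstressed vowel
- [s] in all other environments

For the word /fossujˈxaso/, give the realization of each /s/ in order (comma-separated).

Occurrence 1 (position 3): no conditioning environment matches → elsewhere allophone [s].
Occurrence 2 (position 4): no conditioning environment matches → elsewhere allophone [s].
Occurrence 3 (position 9): between a vowel and a following unstressed vowel → [ʃ].

[s], [s], [ʃ]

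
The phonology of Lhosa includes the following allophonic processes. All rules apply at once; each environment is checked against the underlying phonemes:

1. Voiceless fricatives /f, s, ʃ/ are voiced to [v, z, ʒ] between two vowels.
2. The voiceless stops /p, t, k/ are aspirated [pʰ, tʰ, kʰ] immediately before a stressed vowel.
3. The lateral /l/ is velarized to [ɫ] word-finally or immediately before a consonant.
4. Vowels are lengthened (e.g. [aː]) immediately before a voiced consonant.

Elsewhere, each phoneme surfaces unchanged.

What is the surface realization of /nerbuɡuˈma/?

/n/ stays [n].
/e/ (between /n/ and /r/) occurs before a voiced consonant → [eː] by rule 4.
/r/ (between /e/ and /b/): no rule targets it → [r].
/b/ (between /r/ and /u/) is unaffected → [b].
/u/ (between /b/ and /ɡ/): before a voiced consonant, so rule 4 applies → [uː].
/ɡ/ (between /u/ and /u/): no rule targets it → [ɡ].
/u/ (between /ɡ/ and /m/) occurs before a voiced consonant → [uː] by rule 4.
/m/ (between /u/ and /a/) is unaffected → [m].
/a/ (word-final): rule 4 targets it, but not before a voiced consonant → unchanged [a].

[neːrbuːɡuːˈma]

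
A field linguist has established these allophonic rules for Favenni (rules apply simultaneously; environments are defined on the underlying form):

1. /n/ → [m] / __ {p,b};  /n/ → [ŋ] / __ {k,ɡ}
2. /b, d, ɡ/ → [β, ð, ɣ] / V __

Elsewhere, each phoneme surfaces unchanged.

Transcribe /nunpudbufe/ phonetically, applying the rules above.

[numpuðbufe]

/n/ (word-initial) fails the environment for rule 1, so it stays [n].
/u/ (between /n/ and /n/): no rule targets it → [u].
/n/ — between /u/ and /p/, before a labial or velar stop — surfaces as [m] (rule 1).
/p/ (between /n/ and /u/) is unaffected → [p].
/u/ stays [u].
/d/ — between /u/ and /b/, immediately after a vowel — surfaces as [ð] (rule 2).
/b/ (between /d/ and /u/) fails the environment for rule 2, so it stays [b].
/u/ stays [u].
/f/ stays [f].
/e/ stays [e].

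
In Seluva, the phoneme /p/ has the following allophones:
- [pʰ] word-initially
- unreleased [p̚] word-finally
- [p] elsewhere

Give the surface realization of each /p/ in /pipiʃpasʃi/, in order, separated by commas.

[pʰ], [p], [p]

Occurrence 1 (position 1): word-initially → [pʰ].
Occurrence 2 (position 3): no conditioning environment matches → elsewhere allophone [p].
Occurrence 3 (position 6): no conditioning environment matches → elsewhere allophone [p].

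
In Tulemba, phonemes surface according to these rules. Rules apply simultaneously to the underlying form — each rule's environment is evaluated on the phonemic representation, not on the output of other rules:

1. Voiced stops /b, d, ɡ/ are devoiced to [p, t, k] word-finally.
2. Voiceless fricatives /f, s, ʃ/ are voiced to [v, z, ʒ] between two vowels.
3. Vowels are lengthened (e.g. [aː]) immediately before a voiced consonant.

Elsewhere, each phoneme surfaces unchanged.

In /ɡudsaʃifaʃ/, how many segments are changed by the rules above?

Segments that undergo a rule: /u/ → [uː] (rule 3); /ʃ/ → [ʒ] (rule 2); /f/ → [v] (rule 2).
All other segments surface unchanged.

3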